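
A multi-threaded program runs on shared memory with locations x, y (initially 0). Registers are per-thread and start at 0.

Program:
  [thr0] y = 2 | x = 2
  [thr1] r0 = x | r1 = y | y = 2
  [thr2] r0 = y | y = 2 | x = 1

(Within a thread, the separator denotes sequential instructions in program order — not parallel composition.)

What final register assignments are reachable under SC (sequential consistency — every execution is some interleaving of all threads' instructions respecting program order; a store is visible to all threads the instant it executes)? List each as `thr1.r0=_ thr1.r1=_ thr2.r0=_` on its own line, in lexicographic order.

outcome vector order: (thr1.r0,thr1.r1,thr2.r0)
|SC outcomes| = 8

thr1.r0=0 thr1.r1=0 thr2.r0=0
thr1.r0=0 thr1.r1=0 thr2.r0=2
thr1.r0=0 thr1.r1=2 thr2.r0=0
thr1.r0=0 thr1.r1=2 thr2.r0=2
thr1.r0=1 thr1.r1=2 thr2.r0=0
thr1.r0=1 thr1.r1=2 thr2.r0=2
thr1.r0=2 thr1.r1=2 thr2.r0=0
thr1.r0=2 thr1.r1=2 thr2.r0=2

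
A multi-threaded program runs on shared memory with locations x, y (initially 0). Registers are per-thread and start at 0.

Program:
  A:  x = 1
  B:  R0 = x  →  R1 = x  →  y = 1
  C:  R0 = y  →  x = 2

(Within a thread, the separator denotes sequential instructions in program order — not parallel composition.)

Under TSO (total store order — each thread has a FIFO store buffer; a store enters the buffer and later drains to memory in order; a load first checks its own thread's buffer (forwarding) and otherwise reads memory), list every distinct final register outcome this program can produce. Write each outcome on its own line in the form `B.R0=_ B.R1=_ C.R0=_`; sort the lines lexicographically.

B.R0=0 B.R1=0 C.R0=0
B.R0=0 B.R1=0 C.R0=1
B.R0=0 B.R1=1 C.R0=0
B.R0=0 B.R1=1 C.R0=1
B.R0=0 B.R1=2 C.R0=0
B.R0=1 B.R1=1 C.R0=0
B.R0=1 B.R1=1 C.R0=1
B.R0=1 B.R1=2 C.R0=0
B.R0=2 B.R1=1 C.R0=0
B.R0=2 B.R1=2 C.R0=0

outcome vector order: (B.R0,B.R1,C.R0)
|TSO outcomes| = 10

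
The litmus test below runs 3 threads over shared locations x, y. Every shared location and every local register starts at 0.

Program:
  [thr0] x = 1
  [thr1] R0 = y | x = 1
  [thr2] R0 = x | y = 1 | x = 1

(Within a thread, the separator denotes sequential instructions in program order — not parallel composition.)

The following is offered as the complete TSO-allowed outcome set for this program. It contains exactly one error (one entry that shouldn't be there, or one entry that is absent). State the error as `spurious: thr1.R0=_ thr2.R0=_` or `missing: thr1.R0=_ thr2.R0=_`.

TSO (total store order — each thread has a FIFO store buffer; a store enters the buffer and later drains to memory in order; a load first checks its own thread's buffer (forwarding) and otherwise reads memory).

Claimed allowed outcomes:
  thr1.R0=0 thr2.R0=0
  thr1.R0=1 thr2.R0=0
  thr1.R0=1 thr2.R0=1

outcome vector order: (thr1.R0,thr2.R0)
under TSO → (0,0), (0,1), (1,0), (1,1)
TSO∖claimed = {(0,1)}

missing: thr1.R0=0 thr2.R0=1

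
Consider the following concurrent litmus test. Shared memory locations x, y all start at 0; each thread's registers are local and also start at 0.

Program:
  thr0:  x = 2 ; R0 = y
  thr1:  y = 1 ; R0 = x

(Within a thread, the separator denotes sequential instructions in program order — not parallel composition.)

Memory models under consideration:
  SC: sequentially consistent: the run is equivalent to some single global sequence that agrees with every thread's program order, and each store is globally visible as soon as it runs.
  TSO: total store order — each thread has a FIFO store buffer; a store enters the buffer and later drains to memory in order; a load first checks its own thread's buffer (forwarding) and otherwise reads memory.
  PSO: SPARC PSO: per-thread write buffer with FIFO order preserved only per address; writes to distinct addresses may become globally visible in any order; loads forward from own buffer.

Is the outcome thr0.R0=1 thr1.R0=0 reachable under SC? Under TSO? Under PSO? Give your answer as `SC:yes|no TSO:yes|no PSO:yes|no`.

outcome vector order: (thr0.R0,thr1.R0)
SC (3): 0/2; 1/0; 1/2
TSO (4): 0/0; 0/2; 1/0; 1/2
PSO (4): 0/0; 0/2; 1/0; 1/2
target 1/0 ∈ {SC,TSO,PSO}

SC:yes TSO:yes PSO:yes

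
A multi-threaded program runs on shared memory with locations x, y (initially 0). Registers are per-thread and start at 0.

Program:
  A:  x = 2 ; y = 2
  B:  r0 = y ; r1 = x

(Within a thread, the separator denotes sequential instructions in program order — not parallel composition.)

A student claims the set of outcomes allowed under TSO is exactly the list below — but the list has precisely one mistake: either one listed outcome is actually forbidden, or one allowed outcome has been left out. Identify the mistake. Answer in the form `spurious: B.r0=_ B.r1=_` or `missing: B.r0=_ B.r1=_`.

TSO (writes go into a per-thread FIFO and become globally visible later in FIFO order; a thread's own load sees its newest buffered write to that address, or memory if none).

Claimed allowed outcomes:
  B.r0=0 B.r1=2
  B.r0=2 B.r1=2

outcome vector order: (B.r0,B.r1)
[TSO] allowed = {(0,0); (0,2); (2,2)}
TSO∖claimed = {(0,0)}

missing: B.r0=0 B.r1=0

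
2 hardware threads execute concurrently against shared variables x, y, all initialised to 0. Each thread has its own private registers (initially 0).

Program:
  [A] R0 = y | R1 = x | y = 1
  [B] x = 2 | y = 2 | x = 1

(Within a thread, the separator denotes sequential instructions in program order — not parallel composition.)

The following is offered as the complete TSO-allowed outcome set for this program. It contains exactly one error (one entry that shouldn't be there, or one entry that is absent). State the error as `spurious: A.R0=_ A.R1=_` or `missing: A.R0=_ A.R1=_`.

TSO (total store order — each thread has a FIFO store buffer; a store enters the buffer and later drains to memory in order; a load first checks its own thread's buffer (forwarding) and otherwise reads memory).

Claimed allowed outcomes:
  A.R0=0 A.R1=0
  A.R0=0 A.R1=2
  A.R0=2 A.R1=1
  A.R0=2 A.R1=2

missing: A.R0=0 A.R1=1

outcome vector order: (A.R0,A.R1)
TSO (5): <0 0> <0 1> <0 2> <2 1> <2 2>
TSO∖claimed = {<0 1>}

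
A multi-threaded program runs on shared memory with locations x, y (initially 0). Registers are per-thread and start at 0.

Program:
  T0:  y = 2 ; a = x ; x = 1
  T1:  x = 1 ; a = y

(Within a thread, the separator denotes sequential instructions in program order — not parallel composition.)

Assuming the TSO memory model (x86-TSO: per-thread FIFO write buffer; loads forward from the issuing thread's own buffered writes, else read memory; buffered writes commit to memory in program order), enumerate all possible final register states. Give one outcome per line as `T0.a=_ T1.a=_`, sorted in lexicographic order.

outcome vector order: (T0.a,T1.a)
|TSO outcomes| = 4

T0.a=0 T1.a=0
T0.a=0 T1.a=2
T0.a=1 T1.a=0
T0.a=1 T1.a=2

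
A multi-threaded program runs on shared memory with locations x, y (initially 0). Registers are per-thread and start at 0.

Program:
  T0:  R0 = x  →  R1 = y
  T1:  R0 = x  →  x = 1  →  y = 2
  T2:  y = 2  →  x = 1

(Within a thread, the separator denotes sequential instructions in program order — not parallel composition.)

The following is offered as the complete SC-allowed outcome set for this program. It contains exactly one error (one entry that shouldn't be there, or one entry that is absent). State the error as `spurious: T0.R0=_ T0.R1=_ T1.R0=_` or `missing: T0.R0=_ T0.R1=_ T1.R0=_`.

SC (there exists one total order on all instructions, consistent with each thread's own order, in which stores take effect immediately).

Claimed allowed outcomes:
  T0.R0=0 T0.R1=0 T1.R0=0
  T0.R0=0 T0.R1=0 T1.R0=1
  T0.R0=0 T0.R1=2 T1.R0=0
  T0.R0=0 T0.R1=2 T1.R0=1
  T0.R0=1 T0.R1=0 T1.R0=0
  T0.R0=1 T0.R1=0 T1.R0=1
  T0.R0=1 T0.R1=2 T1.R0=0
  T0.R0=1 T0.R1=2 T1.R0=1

outcome vector order: (T0.R0,T0.R1,T1.R0)
[SC] allowed = {000 001 020 021 100 120 121}
claimed∖SC = {101}

spurious: T0.R0=1 T0.R1=0 T1.R0=1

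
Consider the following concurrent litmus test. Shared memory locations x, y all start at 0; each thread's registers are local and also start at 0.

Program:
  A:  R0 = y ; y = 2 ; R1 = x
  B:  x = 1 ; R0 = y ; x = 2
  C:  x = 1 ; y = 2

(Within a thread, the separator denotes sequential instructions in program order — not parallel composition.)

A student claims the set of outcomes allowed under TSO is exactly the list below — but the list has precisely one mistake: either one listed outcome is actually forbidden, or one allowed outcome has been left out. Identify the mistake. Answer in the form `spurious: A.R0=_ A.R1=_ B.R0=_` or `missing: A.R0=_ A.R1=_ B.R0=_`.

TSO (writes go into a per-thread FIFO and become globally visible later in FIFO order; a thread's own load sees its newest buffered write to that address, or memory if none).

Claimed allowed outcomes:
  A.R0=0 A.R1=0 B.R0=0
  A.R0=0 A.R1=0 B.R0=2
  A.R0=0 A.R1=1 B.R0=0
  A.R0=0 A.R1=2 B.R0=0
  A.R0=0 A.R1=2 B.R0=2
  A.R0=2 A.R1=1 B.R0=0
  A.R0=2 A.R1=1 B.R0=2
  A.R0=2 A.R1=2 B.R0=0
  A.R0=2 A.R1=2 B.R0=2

missing: A.R0=0 A.R1=1 B.R0=2

outcome vector order: (A.R0,A.R1,B.R0)
[TSO] allowed = {0/0/0, 0/0/2, 0/1/0, 0/1/2, 0/2/0, 0/2/2, 2/1/0, 2/1/2, 2/2/0, 2/2/2}
TSO∖claimed = {0/1/2}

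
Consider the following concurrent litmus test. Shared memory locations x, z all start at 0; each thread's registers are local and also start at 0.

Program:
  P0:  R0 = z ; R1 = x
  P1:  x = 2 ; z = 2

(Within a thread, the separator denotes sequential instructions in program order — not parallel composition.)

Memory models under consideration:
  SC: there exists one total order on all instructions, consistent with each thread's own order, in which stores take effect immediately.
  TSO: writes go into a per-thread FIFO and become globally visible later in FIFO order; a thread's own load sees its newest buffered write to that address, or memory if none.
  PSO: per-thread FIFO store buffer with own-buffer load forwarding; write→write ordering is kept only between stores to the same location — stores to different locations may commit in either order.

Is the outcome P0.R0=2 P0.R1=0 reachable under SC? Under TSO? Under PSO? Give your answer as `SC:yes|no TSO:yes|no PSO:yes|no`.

outcome vector order: (P0.R0,P0.R1)
SC: 3 outcomes — {(0,0), (0,2), (2,2)}
TSO: 3 outcomes — {(0,0), (0,2), (2,2)}
PSO: 4 outcomes — {(0,0), (0,2), (2,0), (2,2)}
target (2,0) ∈ {PSO}

SC:no TSO:no PSO:yes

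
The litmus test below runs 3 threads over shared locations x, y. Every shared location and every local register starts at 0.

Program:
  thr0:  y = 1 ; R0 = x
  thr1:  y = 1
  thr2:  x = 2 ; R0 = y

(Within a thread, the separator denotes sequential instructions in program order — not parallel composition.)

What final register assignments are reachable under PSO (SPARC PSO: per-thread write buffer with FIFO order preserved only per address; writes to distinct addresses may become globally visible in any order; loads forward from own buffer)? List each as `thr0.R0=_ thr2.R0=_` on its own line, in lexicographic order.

thr0.R0=0 thr2.R0=0
thr0.R0=0 thr2.R0=1
thr0.R0=2 thr2.R0=0
thr0.R0=2 thr2.R0=1

outcome vector order: (thr0.R0,thr2.R0)
|PSO outcomes| = 4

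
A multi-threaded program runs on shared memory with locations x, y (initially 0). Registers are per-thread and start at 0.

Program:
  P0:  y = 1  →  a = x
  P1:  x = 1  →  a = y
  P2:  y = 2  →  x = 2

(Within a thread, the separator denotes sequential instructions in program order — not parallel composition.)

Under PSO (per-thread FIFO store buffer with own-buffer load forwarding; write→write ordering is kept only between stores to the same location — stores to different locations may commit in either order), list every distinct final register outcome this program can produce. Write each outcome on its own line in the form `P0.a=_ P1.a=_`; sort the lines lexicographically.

P0.a=0 P1.a=0
P0.a=0 P1.a=1
P0.a=0 P1.a=2
P0.a=1 P1.a=0
P0.a=1 P1.a=1
P0.a=1 P1.a=2
P0.a=2 P1.a=0
P0.a=2 P1.a=1
P0.a=2 P1.a=2

outcome vector order: (P0.a,P1.a)
|PSO outcomes| = 9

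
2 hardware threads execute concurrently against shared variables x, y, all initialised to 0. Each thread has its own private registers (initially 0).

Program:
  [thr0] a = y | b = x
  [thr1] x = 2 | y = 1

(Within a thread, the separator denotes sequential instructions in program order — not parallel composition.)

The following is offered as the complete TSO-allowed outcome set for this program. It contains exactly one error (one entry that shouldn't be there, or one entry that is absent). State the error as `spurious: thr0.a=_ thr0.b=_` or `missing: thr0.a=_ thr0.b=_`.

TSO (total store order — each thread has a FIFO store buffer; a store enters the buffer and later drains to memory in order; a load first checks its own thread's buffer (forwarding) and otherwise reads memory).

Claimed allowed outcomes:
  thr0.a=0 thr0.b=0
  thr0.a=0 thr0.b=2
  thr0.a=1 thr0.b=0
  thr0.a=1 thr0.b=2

spurious: thr0.a=1 thr0.b=0

outcome vector order: (thr0.a,thr0.b)
TSO (3): 00, 02, 12
claimed∖TSO = {10}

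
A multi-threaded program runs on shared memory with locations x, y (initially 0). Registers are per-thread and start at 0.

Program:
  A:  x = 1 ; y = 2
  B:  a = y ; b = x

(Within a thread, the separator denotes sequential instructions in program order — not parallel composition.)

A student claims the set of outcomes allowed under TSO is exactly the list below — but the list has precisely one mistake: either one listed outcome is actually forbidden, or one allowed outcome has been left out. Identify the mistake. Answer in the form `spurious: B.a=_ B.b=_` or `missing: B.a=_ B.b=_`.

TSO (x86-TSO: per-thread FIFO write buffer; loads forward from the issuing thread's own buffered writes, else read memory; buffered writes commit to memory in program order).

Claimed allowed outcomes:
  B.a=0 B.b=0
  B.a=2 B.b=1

missing: B.a=0 B.b=1

outcome vector order: (B.a,B.b)
TSO: 3 outcomes — {00, 01, 21}
TSO∖claimed = {01}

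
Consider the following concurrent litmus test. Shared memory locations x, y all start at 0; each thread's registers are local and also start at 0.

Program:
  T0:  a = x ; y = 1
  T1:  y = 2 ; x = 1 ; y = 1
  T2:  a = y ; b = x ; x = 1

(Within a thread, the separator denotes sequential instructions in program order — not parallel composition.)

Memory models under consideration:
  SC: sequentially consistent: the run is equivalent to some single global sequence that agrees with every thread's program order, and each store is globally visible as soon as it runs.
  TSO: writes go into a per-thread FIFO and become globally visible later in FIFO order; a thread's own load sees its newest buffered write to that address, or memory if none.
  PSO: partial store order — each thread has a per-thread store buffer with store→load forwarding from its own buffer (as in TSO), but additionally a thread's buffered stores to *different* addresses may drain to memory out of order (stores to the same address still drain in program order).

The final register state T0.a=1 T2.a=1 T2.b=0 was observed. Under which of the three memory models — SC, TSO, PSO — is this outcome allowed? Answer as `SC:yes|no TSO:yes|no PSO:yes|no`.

SC:no TSO:no PSO:yes

outcome vector order: (T0.a,T2.a,T2.b)
SC (11): <0 0 0>; <0 0 1>; <0 1 0>; <0 1 1>; <0 2 0>; <0 2 1>; <1 0 0>; <1 0 1>; <1 1 1>; <1 2 0>; <1 2 1>
TSO (11): <0 0 0>; <0 0 1>; <0 1 0>; <0 1 1>; <0 2 0>; <0 2 1>; <1 0 0>; <1 0 1>; <1 1 1>; <1 2 0>; <1 2 1>
PSO (12): <0 0 0>; <0 0 1>; <0 1 0>; <0 1 1>; <0 2 0>; <0 2 1>; <1 0 0>; <1 0 1>; <1 1 0>; <1 1 1>; <1 2 0>; <1 2 1>
target <1 1 0> ∈ {PSO}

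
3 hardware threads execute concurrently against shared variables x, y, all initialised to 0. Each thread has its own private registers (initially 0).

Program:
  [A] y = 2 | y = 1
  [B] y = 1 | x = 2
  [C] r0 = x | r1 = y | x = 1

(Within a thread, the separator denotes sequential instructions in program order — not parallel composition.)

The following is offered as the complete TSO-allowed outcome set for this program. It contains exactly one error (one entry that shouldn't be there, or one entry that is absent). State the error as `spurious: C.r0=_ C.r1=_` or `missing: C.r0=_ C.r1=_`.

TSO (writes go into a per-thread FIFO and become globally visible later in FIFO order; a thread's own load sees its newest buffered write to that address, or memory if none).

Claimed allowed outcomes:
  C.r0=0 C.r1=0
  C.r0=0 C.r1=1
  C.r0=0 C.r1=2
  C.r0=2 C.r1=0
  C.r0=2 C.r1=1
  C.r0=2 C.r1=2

outcome vector order: (C.r0,C.r1)
[TSO] allowed = {00, 01, 02, 21, 22}
claimed∖TSO = {20}

spurious: C.r0=2 C.r1=0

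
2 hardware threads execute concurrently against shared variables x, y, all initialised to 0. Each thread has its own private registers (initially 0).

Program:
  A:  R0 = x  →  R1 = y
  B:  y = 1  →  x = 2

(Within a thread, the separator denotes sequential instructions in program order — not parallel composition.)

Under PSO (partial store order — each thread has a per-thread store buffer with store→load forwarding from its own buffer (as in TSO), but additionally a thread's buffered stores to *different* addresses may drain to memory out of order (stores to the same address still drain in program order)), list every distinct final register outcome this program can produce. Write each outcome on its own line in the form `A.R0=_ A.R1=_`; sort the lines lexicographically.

outcome vector order: (A.R0,A.R1)
|PSO outcomes| = 4

A.R0=0 A.R1=0
A.R0=0 A.R1=1
A.R0=2 A.R1=0
A.R0=2 A.R1=1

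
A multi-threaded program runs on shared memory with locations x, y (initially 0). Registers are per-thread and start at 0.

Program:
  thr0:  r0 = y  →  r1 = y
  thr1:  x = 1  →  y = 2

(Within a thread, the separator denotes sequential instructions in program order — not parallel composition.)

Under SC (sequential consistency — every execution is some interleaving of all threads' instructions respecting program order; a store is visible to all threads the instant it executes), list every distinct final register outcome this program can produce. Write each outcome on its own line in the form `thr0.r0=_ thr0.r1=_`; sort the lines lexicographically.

thr0.r0=0 thr0.r1=0
thr0.r0=0 thr0.r1=2
thr0.r0=2 thr0.r1=2

outcome vector order: (thr0.r0,thr0.r1)
|SC outcomes| = 3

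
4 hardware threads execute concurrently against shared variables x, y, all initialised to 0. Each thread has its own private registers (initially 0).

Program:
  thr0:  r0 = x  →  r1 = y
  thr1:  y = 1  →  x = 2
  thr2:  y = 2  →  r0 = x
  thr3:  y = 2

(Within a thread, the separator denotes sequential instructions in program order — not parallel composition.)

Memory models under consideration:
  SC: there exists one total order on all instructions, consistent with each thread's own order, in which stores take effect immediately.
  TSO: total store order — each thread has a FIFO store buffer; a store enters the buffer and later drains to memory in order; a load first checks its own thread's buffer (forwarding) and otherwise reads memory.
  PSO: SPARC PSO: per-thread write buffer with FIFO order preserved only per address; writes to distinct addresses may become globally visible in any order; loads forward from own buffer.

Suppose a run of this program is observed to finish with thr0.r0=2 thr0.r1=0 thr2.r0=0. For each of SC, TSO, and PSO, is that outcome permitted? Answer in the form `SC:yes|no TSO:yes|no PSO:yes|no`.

outcome vector order: (thr0.r0,thr0.r1,thr2.r0)
under SC → 000 002 010 012 020 022 210 212 220 222
under TSO → 000 002 010 012 020 022 210 212 220 222
under PSO → 000 002 010 012 020 022 200 202 210 212 220 222
target 200 ∈ {PSO}

SC:no TSO:no PSO:yes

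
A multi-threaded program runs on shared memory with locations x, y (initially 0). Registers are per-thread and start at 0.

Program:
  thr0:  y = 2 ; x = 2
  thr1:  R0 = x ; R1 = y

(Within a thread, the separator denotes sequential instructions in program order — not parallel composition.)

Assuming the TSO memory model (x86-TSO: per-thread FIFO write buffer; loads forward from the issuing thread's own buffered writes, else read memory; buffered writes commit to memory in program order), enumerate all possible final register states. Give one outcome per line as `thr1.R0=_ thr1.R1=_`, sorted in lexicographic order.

thr1.R0=0 thr1.R1=0
thr1.R0=0 thr1.R1=2
thr1.R0=2 thr1.R1=2

outcome vector order: (thr1.R0,thr1.R1)
|TSO outcomes| = 3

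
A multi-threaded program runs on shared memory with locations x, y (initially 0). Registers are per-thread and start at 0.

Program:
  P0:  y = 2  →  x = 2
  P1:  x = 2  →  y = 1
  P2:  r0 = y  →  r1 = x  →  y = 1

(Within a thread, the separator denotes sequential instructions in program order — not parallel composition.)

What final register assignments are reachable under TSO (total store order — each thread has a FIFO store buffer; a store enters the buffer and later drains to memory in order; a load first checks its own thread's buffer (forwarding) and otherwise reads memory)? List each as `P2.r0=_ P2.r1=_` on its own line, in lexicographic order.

outcome vector order: (P2.r0,P2.r1)
|TSO outcomes| = 5

P2.r0=0 P2.r1=0
P2.r0=0 P2.r1=2
P2.r0=1 P2.r1=2
P2.r0=2 P2.r1=0
P2.r0=2 P2.r1=2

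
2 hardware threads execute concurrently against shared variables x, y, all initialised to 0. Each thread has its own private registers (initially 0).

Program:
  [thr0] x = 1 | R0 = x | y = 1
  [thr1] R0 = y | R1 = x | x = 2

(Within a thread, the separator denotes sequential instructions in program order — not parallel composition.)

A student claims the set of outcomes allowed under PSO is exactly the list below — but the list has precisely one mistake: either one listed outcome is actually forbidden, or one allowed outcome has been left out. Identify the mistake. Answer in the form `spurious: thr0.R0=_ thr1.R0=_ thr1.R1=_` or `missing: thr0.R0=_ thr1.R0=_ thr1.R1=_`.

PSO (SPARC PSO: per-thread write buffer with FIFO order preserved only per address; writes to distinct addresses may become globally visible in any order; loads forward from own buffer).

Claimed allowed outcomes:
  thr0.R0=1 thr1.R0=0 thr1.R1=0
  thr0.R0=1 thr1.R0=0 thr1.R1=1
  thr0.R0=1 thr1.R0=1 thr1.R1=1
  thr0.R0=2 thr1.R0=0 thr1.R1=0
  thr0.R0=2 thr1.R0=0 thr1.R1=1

missing: thr0.R0=1 thr1.R0=1 thr1.R1=0

outcome vector order: (thr0.R0,thr1.R0,thr1.R1)
under PSO → <1 0 0>, <1 0 1>, <1 1 0>, <1 1 1>, <2 0 0>, <2 0 1>
PSO∖claimed = {<1 1 0>}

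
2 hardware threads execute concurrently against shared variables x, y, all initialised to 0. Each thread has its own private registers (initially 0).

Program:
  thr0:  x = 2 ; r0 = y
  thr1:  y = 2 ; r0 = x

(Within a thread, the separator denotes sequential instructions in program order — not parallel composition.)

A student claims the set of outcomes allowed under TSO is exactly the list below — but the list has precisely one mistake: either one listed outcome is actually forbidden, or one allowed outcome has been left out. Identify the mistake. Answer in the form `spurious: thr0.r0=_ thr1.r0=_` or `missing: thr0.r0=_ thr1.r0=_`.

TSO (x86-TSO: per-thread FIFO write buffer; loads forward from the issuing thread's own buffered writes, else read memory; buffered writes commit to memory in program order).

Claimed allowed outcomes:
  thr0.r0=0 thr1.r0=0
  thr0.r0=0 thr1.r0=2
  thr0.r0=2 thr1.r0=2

outcome vector order: (thr0.r0,thr1.r0)
TSO: 4 outcomes — {0/0, 0/2, 2/0, 2/2}
TSO∖claimed = {2/0}

missing: thr0.r0=2 thr1.r0=0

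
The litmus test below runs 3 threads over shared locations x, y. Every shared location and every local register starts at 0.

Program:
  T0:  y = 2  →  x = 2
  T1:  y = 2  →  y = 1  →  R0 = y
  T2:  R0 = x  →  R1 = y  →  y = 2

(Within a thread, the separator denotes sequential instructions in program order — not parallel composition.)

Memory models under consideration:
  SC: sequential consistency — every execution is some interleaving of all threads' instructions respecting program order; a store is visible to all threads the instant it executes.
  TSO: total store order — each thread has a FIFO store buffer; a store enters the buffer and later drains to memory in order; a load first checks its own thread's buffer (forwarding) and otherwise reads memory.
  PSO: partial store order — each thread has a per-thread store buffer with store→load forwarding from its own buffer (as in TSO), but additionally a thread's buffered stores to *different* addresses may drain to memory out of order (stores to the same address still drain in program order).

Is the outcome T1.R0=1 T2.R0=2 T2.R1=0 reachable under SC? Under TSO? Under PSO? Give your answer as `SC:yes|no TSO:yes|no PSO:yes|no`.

SC:no TSO:no PSO:yes

outcome vector order: (T1.R0,T2.R0,T2.R1)
SC: 10 outcomes — {100 101 102 121 122 200 201 202 221 222}
TSO: 10 outcomes — {100 101 102 121 122 200 201 202 221 222}
PSO: 12 outcomes — {100 101 102 120 121 122 200 201 202 220 221 222}
target 120 ∈ {PSO}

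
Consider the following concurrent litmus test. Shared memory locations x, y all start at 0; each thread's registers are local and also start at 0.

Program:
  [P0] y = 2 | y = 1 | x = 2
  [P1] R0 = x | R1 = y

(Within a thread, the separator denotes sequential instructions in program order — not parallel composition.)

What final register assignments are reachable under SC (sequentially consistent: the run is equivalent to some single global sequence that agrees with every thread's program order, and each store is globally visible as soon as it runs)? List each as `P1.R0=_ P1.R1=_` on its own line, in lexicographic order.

P1.R0=0 P1.R1=0
P1.R0=0 P1.R1=1
P1.R0=0 P1.R1=2
P1.R0=2 P1.R1=1

outcome vector order: (P1.R0,P1.R1)
|SC outcomes| = 4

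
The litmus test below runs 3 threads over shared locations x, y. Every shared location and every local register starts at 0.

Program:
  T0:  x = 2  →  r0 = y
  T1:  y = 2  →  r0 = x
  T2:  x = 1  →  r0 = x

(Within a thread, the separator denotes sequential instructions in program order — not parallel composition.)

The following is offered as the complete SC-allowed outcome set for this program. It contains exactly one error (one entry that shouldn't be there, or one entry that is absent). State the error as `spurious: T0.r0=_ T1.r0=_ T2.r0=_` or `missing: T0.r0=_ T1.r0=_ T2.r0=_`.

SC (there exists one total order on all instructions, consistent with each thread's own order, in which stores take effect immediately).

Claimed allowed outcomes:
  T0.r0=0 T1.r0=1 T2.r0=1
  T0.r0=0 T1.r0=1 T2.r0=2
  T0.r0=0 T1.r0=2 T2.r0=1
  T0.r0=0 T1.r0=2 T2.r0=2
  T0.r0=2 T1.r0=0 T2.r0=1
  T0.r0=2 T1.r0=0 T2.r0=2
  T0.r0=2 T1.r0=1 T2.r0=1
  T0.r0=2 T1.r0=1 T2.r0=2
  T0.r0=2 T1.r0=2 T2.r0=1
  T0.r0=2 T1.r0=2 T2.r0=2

spurious: T0.r0=0 T1.r0=1 T2.r0=2

outcome vector order: (T0.r0,T1.r0,T2.r0)
SC (9): (0,1,1), (0,2,1), (0,2,2), (2,0,1), (2,0,2), (2,1,1), (2,1,2), (2,2,1), (2,2,2)
claimed∖SC = {(0,1,2)}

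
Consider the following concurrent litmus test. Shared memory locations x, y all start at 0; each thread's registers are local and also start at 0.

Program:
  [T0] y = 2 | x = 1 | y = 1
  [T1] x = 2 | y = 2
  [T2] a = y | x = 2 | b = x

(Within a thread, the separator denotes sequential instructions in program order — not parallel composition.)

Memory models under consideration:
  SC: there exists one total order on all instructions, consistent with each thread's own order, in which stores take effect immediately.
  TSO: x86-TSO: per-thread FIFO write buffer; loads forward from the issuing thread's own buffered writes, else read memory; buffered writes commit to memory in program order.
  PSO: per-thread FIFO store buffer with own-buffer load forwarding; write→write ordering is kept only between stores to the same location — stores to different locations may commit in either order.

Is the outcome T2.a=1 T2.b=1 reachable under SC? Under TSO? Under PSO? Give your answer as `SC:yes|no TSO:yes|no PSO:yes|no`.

SC:no TSO:no PSO:yes

outcome vector order: (T2.a,T2.b)
under SC → <0 1>; <0 2>; <1 2>; <2 1>; <2 2>
under TSO → <0 1>; <0 2>; <1 2>; <2 1>; <2 2>
under PSO → <0 1>; <0 2>; <1 1>; <1 2>; <2 1>; <2 2>
target <1 1> ∈ {PSO}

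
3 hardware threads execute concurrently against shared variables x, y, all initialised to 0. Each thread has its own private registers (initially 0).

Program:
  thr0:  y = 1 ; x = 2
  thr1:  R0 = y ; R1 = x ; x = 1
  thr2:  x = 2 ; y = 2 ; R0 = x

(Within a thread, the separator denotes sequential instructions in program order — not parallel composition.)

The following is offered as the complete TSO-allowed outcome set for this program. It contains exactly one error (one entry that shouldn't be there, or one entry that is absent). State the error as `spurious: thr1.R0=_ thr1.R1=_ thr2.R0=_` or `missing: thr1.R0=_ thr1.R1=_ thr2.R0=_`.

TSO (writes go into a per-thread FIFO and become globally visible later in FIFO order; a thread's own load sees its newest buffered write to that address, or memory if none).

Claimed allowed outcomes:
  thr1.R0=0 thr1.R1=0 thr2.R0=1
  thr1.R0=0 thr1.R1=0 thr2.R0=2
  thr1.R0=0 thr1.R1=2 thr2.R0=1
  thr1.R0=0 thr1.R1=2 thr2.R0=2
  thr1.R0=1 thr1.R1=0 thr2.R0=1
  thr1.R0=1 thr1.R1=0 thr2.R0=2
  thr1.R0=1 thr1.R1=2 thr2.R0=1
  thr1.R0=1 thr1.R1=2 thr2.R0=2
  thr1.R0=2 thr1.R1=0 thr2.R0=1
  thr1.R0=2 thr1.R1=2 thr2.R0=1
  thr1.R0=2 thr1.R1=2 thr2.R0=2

spurious: thr1.R0=2 thr1.R1=0 thr2.R0=1

outcome vector order: (thr1.R0,thr1.R1,thr2.R0)
[TSO] allowed = {001; 002; 021; 022; 101; 102; 121; 122; 221; 222}
claimed∖TSO = {201}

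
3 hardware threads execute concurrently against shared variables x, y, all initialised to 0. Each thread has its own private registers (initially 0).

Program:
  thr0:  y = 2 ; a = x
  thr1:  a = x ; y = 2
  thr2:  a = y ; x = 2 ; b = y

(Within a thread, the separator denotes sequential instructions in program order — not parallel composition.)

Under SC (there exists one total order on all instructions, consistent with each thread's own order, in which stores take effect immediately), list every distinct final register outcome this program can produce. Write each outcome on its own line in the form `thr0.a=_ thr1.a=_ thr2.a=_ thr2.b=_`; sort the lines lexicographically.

outcome vector order: (thr0.a,thr1.a,thr2.a,thr2.b)
|SC outcomes| = 10

thr0.a=0 thr1.a=0 thr2.a=0 thr2.b=2
thr0.a=0 thr1.a=0 thr2.a=2 thr2.b=2
thr0.a=0 thr1.a=2 thr2.a=0 thr2.b=2
thr0.a=0 thr1.a=2 thr2.a=2 thr2.b=2
thr0.a=2 thr1.a=0 thr2.a=0 thr2.b=0
thr0.a=2 thr1.a=0 thr2.a=0 thr2.b=2
thr0.a=2 thr1.a=0 thr2.a=2 thr2.b=2
thr0.a=2 thr1.a=2 thr2.a=0 thr2.b=0
thr0.a=2 thr1.a=2 thr2.a=0 thr2.b=2
thr0.a=2 thr1.a=2 thr2.a=2 thr2.b=2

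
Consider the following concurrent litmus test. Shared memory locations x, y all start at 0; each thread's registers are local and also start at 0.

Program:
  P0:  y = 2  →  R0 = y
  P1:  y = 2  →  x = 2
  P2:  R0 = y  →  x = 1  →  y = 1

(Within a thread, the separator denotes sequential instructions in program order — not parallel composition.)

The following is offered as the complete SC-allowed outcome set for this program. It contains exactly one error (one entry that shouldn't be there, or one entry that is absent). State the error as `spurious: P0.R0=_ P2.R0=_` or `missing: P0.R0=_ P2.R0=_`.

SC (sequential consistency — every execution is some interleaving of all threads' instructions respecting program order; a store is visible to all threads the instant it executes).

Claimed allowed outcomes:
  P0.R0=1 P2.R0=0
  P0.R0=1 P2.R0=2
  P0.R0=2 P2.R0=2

missing: P0.R0=2 P2.R0=0

outcome vector order: (P0.R0,P2.R0)
SC: 4 outcomes — {1/0; 1/2; 2/0; 2/2}
SC∖claimed = {2/0}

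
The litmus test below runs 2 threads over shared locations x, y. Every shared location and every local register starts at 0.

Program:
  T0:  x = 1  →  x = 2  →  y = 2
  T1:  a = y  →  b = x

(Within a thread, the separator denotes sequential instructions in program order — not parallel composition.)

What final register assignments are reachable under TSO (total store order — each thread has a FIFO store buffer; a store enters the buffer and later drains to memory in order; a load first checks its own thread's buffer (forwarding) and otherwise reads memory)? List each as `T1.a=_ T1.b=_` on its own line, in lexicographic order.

T1.a=0 T1.b=0
T1.a=0 T1.b=1
T1.a=0 T1.b=2
T1.a=2 T1.b=2

outcome vector order: (T1.a,T1.b)
|TSO outcomes| = 4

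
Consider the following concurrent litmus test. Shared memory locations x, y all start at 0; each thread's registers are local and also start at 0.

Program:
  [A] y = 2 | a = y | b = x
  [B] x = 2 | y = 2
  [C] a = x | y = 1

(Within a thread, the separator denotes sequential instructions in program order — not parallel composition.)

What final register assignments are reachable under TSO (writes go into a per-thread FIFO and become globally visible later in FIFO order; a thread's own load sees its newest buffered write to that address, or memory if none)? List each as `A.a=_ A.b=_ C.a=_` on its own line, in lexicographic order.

A.a=1 A.b=0 C.a=0
A.a=1 A.b=2 C.a=0
A.a=1 A.b=2 C.a=2
A.a=2 A.b=0 C.a=0
A.a=2 A.b=0 C.a=2
A.a=2 A.b=2 C.a=0
A.a=2 A.b=2 C.a=2

outcome vector order: (A.a,A.b,C.a)
|TSO outcomes| = 7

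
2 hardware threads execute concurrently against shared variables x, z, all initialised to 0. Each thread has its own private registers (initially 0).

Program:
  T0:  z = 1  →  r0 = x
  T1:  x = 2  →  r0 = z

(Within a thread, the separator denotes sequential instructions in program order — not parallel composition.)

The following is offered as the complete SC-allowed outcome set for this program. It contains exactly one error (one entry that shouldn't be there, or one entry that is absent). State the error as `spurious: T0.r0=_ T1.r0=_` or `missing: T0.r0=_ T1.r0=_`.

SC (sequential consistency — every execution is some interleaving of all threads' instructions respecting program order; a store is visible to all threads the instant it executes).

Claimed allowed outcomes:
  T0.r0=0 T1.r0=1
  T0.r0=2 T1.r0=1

outcome vector order: (T0.r0,T1.r0)
under SC → <0 1>, <2 0>, <2 1>
SC∖claimed = {<2 0>}

missing: T0.r0=2 T1.r0=0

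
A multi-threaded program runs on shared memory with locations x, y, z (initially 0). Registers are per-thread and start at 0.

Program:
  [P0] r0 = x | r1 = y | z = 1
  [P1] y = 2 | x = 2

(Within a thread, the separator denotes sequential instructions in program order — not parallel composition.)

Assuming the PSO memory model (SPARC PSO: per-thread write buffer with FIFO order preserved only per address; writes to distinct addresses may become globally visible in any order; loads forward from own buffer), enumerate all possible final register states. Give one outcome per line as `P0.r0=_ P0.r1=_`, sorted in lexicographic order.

P0.r0=0 P0.r1=0
P0.r0=0 P0.r1=2
P0.r0=2 P0.r1=0
P0.r0=2 P0.r1=2

outcome vector order: (P0.r0,P0.r1)
|PSO outcomes| = 4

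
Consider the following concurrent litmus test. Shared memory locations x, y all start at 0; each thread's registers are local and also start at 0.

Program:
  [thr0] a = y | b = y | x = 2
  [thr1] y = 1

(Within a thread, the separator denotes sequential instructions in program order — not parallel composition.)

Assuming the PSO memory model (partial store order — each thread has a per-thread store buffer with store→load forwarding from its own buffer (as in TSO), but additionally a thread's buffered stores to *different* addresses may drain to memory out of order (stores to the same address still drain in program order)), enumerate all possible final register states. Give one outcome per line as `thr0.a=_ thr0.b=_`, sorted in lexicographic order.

outcome vector order: (thr0.a,thr0.b)
|PSO outcomes| = 3

thr0.a=0 thr0.b=0
thr0.a=0 thr0.b=1
thr0.a=1 thr0.b=1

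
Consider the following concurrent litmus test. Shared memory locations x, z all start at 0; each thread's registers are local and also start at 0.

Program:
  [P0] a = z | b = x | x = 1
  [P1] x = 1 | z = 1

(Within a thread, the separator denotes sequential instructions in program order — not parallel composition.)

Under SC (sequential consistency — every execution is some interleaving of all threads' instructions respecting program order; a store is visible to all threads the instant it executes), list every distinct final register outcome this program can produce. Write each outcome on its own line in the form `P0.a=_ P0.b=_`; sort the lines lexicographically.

P0.a=0 P0.b=0
P0.a=0 P0.b=1
P0.a=1 P0.b=1

outcome vector order: (P0.a,P0.b)
|SC outcomes| = 3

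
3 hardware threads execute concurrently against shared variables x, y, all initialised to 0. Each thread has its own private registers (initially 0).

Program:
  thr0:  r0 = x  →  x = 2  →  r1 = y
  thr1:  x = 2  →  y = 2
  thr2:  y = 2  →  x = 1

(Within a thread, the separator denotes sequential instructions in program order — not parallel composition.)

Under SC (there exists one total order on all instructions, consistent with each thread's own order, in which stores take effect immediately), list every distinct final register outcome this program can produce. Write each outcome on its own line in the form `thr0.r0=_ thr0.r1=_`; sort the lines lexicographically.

thr0.r0=0 thr0.r1=0
thr0.r0=0 thr0.r1=2
thr0.r0=1 thr0.r1=2
thr0.r0=2 thr0.r1=0
thr0.r0=2 thr0.r1=2

outcome vector order: (thr0.r0,thr0.r1)
|SC outcomes| = 5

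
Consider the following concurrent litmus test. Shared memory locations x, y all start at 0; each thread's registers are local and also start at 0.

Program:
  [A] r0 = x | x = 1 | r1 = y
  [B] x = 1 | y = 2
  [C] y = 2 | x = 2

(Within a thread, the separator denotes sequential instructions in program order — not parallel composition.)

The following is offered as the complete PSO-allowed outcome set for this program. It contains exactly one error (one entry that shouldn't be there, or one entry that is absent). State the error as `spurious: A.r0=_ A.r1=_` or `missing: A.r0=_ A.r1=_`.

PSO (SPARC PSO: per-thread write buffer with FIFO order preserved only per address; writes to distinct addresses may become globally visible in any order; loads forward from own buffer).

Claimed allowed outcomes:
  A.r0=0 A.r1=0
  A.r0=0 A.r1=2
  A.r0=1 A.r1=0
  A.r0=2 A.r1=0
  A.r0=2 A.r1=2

missing: A.r0=1 A.r1=2

outcome vector order: (A.r0,A.r1)
[PSO] allowed = {0/0, 0/2, 1/0, 1/2, 2/0, 2/2}
PSO∖claimed = {1/2}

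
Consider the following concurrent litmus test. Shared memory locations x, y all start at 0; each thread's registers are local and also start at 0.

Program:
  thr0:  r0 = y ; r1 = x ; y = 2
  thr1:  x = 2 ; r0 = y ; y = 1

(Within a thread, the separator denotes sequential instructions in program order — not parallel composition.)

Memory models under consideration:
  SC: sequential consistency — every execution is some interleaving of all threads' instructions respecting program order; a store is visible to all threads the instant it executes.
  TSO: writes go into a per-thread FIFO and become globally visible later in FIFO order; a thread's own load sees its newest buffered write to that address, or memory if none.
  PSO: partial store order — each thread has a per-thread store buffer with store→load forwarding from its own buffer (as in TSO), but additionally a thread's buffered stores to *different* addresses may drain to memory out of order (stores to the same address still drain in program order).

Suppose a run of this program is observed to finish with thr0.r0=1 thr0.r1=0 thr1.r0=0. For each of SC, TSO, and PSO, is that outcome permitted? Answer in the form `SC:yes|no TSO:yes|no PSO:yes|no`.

SC:no TSO:no PSO:yes

outcome vector order: (thr0.r0,thr0.r1,thr1.r0)
[SC] allowed = {(0,0,0); (0,0,2); (0,2,0); (0,2,2); (1,2,0)}
[TSO] allowed = {(0,0,0); (0,0,2); (0,2,0); (0,2,2); (1,2,0)}
[PSO] allowed = {(0,0,0); (0,0,2); (0,2,0); (0,2,2); (1,0,0); (1,2,0)}
target (1,0,0) ∈ {PSO}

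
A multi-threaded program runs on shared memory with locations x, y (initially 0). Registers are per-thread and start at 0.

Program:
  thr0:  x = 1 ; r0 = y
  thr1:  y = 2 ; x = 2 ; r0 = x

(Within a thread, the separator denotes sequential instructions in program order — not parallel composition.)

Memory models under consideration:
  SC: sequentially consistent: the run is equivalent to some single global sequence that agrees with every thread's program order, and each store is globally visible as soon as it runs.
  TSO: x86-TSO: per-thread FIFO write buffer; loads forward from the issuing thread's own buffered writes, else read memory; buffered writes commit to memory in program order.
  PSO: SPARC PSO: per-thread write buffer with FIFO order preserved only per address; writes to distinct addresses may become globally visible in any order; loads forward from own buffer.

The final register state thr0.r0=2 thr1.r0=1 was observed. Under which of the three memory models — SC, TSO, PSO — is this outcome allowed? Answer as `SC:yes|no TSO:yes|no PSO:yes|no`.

outcome vector order: (thr0.r0,thr1.r0)
[SC] allowed = {02, 21, 22}
[TSO] allowed = {01, 02, 21, 22}
[PSO] allowed = {01, 02, 21, 22}
target 21 ∈ {SC,TSO,PSO}

SC:yes TSO:yes PSO:yes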